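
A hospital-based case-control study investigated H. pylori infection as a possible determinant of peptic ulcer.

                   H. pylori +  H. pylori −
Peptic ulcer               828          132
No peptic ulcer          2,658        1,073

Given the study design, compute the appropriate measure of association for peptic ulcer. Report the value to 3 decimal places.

2.532

Reading the table with exposure as columns: a = 828 (H. pylori +, case), b = 2658 (H. pylori +, non-case), c = 132 (H. pylori −, case), d = 1073.
This is a hospital-based case-control study: participants were sampled on outcome status, so risks in the source population cannot be estimated directly — relative risk is not valid here. The odds ratio is the appropriate measure.
OR = (a·d)/(b·c) = (828 × 1073) / (2658 × 132) = 888444 / 350856 = 2.53222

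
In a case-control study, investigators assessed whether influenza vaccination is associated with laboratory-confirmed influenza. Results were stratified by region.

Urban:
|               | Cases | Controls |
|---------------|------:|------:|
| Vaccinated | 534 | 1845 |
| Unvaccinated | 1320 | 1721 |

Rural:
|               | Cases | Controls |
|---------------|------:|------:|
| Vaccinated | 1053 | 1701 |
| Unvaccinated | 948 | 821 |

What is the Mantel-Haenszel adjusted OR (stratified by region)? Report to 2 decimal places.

0.45

OR_MH = Σ(aᵢdᵢ/nᵢ) / Σ(bᵢcᵢ/nᵢ), where nᵢ is the stratum total.
Stratum 1 (Urban): n = 5420; a·d/n = 534·1721/5420 = 169.5598; b·c/n = 1845·1320/5420 = 449.3358
Stratum 2 (Rural): n = 4523; a·d/n = 1053·821/4523 = 191.1371; b·c/n = 1701·948/4523 = 356.5218
OR_MH = (169.5598 + 191.1371) / (449.3358 + 356.5218) = 360.6969 / 805.8576 = 0.44759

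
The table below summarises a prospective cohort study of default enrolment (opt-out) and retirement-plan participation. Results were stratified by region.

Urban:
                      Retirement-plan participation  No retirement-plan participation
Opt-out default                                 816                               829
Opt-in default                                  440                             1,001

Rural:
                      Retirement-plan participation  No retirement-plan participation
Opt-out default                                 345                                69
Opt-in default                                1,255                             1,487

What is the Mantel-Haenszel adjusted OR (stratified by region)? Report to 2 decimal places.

OR_MH = Σ(aᵢdᵢ/nᵢ) / Σ(bᵢcᵢ/nᵢ), where nᵢ is the stratum total.
Stratum 1 (Urban): n = 3086; a·d/n = 816·1001/3086 = 264.6844; b·c/n = 829·440/3086 = 118.1983
Stratum 2 (Rural): n = 3156; a·d/n = 345·1487/3156 = 162.5523; b·c/n = 69·1255/3156 = 27.4382
OR_MH = (264.6844 + 162.5523) / (118.1983 + 27.4382) = 427.2367 / 145.6365 = 2.93358

2.93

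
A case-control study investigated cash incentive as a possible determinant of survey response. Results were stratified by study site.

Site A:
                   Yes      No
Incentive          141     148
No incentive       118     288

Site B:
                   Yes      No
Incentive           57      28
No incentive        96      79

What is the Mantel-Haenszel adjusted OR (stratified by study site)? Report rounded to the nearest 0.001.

2.136

OR_MH = Σ(aᵢdᵢ/nᵢ) / Σ(bᵢcᵢ/nᵢ), where nᵢ is the stratum total.
Stratum 1 (Site A): n = 695; a·d/n = 141·288/695 = 58.4288; b·c/n = 148·118/695 = 25.1281
Stratum 2 (Site B): n = 260; a·d/n = 57·79/260 = 17.3192; b·c/n = 28·96/260 = 10.3385
OR_MH = (58.4288 + 17.3192) / (25.1281 + 10.3385) = 75.7480 / 35.4665 = 2.13576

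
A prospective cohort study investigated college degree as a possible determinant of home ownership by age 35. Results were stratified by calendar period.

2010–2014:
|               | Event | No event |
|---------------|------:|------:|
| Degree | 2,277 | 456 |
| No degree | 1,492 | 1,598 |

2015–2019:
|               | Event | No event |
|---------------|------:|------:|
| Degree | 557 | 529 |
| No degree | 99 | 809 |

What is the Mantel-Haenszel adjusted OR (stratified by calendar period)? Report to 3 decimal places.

5.946

OR_MH = Σ(aᵢdᵢ/nᵢ) / Σ(bᵢcᵢ/nᵢ), where nᵢ is the stratum total.
Stratum 1 (2010–2014): n = 5823; a·d/n = 2277·1598/5823 = 624.8748; b·c/n = 456·1492/5823 = 116.8387
Stratum 2 (2015–2019): n = 1994; a·d/n = 557·809/1994 = 225.9845; b·c/n = 529·99/1994 = 26.2643
OR_MH = (624.8748 + 225.9845) / (116.8387 + 26.2643) = 850.8593 / 143.1030 = 5.94578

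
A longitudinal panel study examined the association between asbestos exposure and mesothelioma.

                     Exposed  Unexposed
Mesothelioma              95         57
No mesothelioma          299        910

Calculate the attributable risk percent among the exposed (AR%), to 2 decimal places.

75.55

Reading the table with exposure as columns: a = 95 (Exposed, case), b = 299 (Exposed, non-case), c = 57 (Unexposed, case), d = 910.
Risk in exposed = 95/394 = 0.24112; risk in unexposed = 57/967 = 0.05895.
RR = 0.24112/0.05895 = 4.09052
AR% = (RR − 1)/RR × 100 = (4.09052 − 1)/4.09052 × 100 = 75.5533%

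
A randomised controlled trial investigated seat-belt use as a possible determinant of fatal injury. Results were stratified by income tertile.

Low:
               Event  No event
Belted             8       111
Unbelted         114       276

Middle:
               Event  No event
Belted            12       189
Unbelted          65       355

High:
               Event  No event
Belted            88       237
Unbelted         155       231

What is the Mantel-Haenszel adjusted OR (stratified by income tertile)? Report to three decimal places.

0.413

OR_MH = Σ(aᵢdᵢ/nᵢ) / Σ(bᵢcᵢ/nᵢ), where nᵢ is the stratum total.
Stratum 1 (Low): n = 509; a·d/n = 8·276/509 = 4.3379; b·c/n = 111·114/509 = 24.8605
Stratum 2 (Middle): n = 621; a·d/n = 12·355/621 = 6.8599; b·c/n = 189·65/621 = 19.7826
Stratum 3 (High): n = 711; a·d/n = 88·231/711 = 28.5907; b·c/n = 237·155/711 = 51.6667
OR_MH = (4.3379 + 6.8599 + 28.5907) / (24.8605 + 19.7826 + 51.6667) = 39.7885 / 96.3098 = 0.41313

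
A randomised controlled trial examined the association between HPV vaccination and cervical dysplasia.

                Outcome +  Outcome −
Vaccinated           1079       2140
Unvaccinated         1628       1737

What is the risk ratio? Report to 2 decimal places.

0.69

Cells: a = 1079, b = 2140, c = 1628, d = 1737.
Risk in exposed = 1079/3219 = 0.33520; risk in unexposed = 1628/3365 = 0.48380.
RR = 0.33520 / 0.48380 = 0.69284
The risk is 31% lower among the exposed than among the unexposed.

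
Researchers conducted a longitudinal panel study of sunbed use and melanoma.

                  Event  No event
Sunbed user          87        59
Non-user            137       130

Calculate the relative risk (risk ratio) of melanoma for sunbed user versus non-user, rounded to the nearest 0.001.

1.161

Cells: a = 87, b = 59, c = 137, d = 130.
Risk in exposed = 87/146 = 0.59589; risk in unexposed = 137/267 = 0.51311.
RR = 0.59589 / 0.51311 = 1.16133
The risk among the exposed is 1.16 times that among the unexposed.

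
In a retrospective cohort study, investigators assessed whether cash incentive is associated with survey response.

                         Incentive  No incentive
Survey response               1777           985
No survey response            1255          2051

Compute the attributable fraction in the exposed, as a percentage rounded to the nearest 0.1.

Reading the table with exposure as columns: a = 1777 (Incentive, case), b = 1255 (Incentive, non-case), c = 985 (No incentive, case), d = 2051.
Risk in exposed = 1777/3032 = 0.58608; risk in unexposed = 985/3036 = 0.32444.
RR = 0.58608/0.32444 = 1.80644
AR% = (RR − 1)/RR × 100 = (1.80644 − 1)/1.80644 × 100 = 44.6425%

44.6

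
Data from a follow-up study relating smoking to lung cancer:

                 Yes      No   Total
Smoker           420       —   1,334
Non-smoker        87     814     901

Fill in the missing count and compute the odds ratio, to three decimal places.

4.299

The missing cell is in the exposed row: 1334 − 420 = 914.
So a = 420, b = 914, c = 87, d = 814.
OR = (a·d)/(b·c) = (420 × 814) / (914 × 87) = 341880 / 79518 = 4.29940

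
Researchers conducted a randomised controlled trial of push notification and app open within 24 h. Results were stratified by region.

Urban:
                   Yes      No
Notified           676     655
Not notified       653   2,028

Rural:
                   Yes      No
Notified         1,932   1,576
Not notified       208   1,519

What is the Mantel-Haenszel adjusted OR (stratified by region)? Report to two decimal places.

OR_MH = Σ(aᵢdᵢ/nᵢ) / Σ(bᵢcᵢ/nᵢ), where nᵢ is the stratum total.
Stratum 1 (Urban): n = 4012; a·d/n = 676·2028/4012 = 341.7069; b·c/n = 655·653/4012 = 106.6089
Stratum 2 (Rural): n = 5235; a·d/n = 1932·1519/5235 = 560.5937; b·c/n = 1576·208/5235 = 62.6185
OR_MH = (341.7069 + 560.5937) / (106.6089 + 62.6185) = 902.3006 / 169.2275 = 5.33188

5.33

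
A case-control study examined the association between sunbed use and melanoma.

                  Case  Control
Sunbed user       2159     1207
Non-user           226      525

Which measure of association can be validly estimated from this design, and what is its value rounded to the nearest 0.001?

4.155

Cells: a = 2159, b = 1207, c = 226, d = 525.
This is a case-control study: participants were sampled on outcome status, so risks in the source population cannot be estimated directly — relative risk is not valid here. The odds ratio is the appropriate measure.
OR = (a·d)/(b·c) = (2159 × 525) / (1207 × 226) = 1133475 / 272782 = 4.15524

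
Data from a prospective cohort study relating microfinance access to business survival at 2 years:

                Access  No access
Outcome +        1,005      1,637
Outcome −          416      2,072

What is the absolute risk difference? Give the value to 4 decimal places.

Reading the table with exposure as columns: a = 1005 (Access, case), b = 416 (Access, non-case), c = 1637 (No access, case), d = 2072.
Risk in exposed = 1005/1421 = 0.707248; risk in unexposed = 1637/3709 = 0.441359.
Risk difference = 0.707248 − 0.441359 = 0.265890

0.2659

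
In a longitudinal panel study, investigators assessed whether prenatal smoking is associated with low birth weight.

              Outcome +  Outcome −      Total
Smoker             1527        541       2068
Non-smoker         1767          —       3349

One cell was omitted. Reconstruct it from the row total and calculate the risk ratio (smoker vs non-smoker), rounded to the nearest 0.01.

The missing cell is in the unexposed row: 3349 − 1767 = 1582.
So a = 1527, b = 541, c = 1767, d = 1582.
RR = [a/(a+b)] / [c/(c+d)] = (1527/2068) / (1767/3349) = 0.73839/0.52762 = 1.39948

1.40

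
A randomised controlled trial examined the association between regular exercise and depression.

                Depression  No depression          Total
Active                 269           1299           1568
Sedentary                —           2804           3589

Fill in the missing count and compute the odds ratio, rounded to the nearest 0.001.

The missing cell is in the unexposed row: 3589 − 2804 = 785.
So a = 269, b = 1299, c = 785, d = 2804.
OR = (a·d)/(b·c) = (269 × 2804) / (1299 × 785) = 754276 / 1019715 = 0.73969

0.740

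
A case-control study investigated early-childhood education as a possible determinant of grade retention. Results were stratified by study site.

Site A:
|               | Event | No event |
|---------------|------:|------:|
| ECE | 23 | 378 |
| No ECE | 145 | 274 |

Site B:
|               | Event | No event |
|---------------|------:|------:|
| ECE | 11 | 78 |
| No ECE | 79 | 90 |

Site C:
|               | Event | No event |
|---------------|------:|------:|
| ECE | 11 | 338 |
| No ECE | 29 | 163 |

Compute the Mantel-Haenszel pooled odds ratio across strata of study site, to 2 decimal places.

OR_MH = Σ(aᵢdᵢ/nᵢ) / Σ(bᵢcᵢ/nᵢ), where nᵢ is the stratum total.
Stratum 1 (Site A): n = 820; a·d/n = 23·274/820 = 7.6854; b·c/n = 378·145/820 = 66.8415
Stratum 2 (Site B): n = 258; a·d/n = 11·90/258 = 3.8372; b·c/n = 78·79/258 = 23.8837
Stratum 3 (Site C): n = 541; a·d/n = 11·163/541 = 3.3142; b·c/n = 338·29/541 = 18.1183
OR_MH = (7.6854 + 3.8372 + 3.3142) / (66.8415 + 23.8837 + 18.1183) = 14.8368 / 108.8435 = 0.13631

0.14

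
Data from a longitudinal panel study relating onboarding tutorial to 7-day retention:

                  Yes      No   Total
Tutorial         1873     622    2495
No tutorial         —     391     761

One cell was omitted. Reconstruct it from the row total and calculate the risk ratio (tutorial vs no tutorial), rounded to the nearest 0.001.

1.544

The missing cell is in the unexposed row: 761 − 391 = 370.
So a = 1873, b = 622, c = 370, d = 391.
RR = [a/(a+b)] / [c/(c+d)] = (1873/2495) / (370/761) = 0.75070/0.48620 = 1.54401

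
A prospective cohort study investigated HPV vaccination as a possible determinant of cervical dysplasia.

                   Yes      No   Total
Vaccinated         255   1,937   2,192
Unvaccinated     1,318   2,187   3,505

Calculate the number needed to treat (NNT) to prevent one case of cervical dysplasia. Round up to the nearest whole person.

Risk in treated group = 255/2192 = 0.11633; risk in control = 1318/3505 = 0.37603.
Absolute risk reduction = 0.37603 − 0.11633 = 0.25970
NNT = 1 / ARR = 1 / 0.25970 = 3.851 → round up → 4

4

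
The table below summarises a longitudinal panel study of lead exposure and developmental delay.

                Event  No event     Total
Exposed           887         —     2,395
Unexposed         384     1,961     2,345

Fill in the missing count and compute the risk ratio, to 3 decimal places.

The missing cell is in the exposed row: 2395 − 887 = 1508.
So a = 887, b = 1508, c = 384, d = 1961.
RR = [a/(a+b)] / [c/(c+d)] = (887/2395) / (384/2345) = 0.37035/0.16375 = 2.26167

2.262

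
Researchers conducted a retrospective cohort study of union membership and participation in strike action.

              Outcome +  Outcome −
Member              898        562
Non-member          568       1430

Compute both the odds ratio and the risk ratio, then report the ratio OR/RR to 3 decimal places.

Cells: a = 898, b = 562, c = 568, d = 1430.
OR = (898·1430)/(562·568) = 1284140/319216 = 4.02279
Risk in exposed = 898/1460 = 0.61507; risk in unexposed = 568/1998 = 0.28428; RR = 2.16357
OR/RR = 4.02279 / 2.16357 = 1.85933
The outcome is not rare, so the OR lies further from 1 than the RR.

1.859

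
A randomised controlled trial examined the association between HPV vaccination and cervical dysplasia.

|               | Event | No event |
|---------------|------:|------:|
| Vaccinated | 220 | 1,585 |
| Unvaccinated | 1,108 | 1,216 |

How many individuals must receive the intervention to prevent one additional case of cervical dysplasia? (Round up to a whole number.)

3

Risk in treated group = 220/1805 = 0.12188; risk in control = 1108/2324 = 0.47676.
Absolute risk reduction = 0.47676 − 0.12188 = 0.35488
NNT = 1 / ARR = 1 / 0.35488 = 2.818 → round up → 3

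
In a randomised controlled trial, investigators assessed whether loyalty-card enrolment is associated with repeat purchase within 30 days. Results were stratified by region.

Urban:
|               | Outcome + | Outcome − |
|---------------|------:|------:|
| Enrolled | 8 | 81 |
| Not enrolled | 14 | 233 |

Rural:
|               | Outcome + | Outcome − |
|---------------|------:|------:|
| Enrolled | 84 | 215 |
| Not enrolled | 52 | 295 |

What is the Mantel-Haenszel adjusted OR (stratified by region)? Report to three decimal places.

OR_MH = Σ(aᵢdᵢ/nᵢ) / Σ(bᵢcᵢ/nᵢ), where nᵢ is the stratum total.
Stratum 1 (Urban): n = 336; a·d/n = 8·233/336 = 5.5476; b·c/n = 81·14/336 = 3.3750
Stratum 2 (Rural): n = 646; a·d/n = 84·295/646 = 38.3591; b·c/n = 215·52/646 = 17.3065
OR_MH = (5.5476 + 38.3591) / (3.3750 + 17.3065) = 43.9068 / 20.6815 = 2.12300

2.123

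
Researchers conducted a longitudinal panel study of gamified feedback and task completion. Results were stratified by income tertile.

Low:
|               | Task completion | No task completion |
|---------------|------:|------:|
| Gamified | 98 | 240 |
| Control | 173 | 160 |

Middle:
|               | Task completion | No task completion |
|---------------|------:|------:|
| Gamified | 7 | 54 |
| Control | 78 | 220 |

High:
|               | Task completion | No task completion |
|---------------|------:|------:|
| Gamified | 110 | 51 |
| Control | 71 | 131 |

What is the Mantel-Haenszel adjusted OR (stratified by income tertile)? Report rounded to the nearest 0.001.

OR_MH = Σ(aᵢdᵢ/nᵢ) / Σ(bᵢcᵢ/nᵢ), where nᵢ is the stratum total.
Stratum 1 (Low): n = 671; a·d/n = 98·160/671 = 23.3681; b·c/n = 240·173/671 = 61.8778
Stratum 2 (Middle): n = 359; a·d/n = 7·220/359 = 4.2897; b·c/n = 54·78/359 = 11.7326
Stratum 3 (High): n = 363; a·d/n = 110·131/363 = 39.6970; b·c/n = 51·71/363 = 9.9752
OR_MH = (23.3681 + 4.2897 + 39.6970) / (61.8778 + 11.7326 + 9.9752) = 67.3548 / 83.5856 = 0.80582

0.806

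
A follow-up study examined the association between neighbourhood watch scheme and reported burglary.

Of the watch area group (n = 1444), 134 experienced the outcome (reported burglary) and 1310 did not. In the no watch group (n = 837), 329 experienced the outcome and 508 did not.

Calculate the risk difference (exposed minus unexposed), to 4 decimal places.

From the description: a = 134, b = 1310, c = 329, d = 508.
Risk in exposed = 134/1444 = 0.092798; risk in unexposed = 329/837 = 0.393070.
Risk difference = 0.092798 − 0.393070 = -0.300273

-0.3003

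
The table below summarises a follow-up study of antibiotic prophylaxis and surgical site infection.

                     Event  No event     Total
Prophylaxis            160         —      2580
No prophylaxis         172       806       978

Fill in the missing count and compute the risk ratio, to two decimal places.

0.35

The missing cell is in the exposed row: 2580 − 160 = 2420.
So a = 160, b = 2420, c = 172, d = 806.
RR = [a/(a+b)] / [c/(c+d)] = (160/2580) / (172/978) = 0.06202/0.17587 = 0.35262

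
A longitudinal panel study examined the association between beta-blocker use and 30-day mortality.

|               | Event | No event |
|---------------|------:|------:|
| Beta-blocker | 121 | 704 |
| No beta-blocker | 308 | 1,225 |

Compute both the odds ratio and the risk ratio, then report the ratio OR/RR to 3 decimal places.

Cells: a = 121, b = 704, c = 308, d = 1225.
OR = (121·1225)/(704·308) = 148225/216832 = 0.68359
Risk in exposed = 121/825 = 0.14667; risk in unexposed = 308/1533 = 0.20091; RR = 0.73000
OR/RR = 0.68359 / 0.73000 = 0.93643
The outcome is not rare, so the OR lies further from 1 than the RR.

0.936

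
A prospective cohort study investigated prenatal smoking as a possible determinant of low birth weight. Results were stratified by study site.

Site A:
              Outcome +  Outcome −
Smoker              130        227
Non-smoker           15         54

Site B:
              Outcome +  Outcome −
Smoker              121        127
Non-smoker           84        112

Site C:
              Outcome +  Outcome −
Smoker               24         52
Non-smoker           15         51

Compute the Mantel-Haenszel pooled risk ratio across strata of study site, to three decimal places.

RR_MH = Σ(aᵢ·n₀ᵢ/nᵢ) / Σ(cᵢ·n₁ᵢ/nᵢ), with n₁ᵢ = aᵢ+bᵢ (exposed), n₀ᵢ = cᵢ+dᵢ (unexposed), nᵢ = n₁ᵢ+n₀ᵢ.
Stratum 1 (Site A): n₁ = 357, n₀ = 69, n = 426; a·n₀/n = 130·69/426 = 21.0563; c·n₁/n = 15·357/426 = 12.5704
Stratum 2 (Site B): n₁ = 248, n₀ = 196, n = 444; a·n₀/n = 121·196/444 = 53.4144; c·n₁/n = 84·248/444 = 46.9189
Stratum 3 (Site C): n₁ = 76, n₀ = 66, n = 142; a·n₀/n = 24·66/142 = 11.1549; c·n₁/n = 15·76/142 = 8.0282
RR_MH = (21.0563 + 53.4144 + 11.1549) / (12.5704 + 46.9189 + 8.0282) = 85.6257 / 67.5175 = 1.26820

1.268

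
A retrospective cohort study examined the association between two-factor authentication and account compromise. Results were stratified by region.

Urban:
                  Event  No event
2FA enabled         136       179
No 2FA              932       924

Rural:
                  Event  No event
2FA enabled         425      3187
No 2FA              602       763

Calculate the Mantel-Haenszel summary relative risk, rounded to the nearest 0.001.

0.407

RR_MH = Σ(aᵢ·n₀ᵢ/nᵢ) / Σ(cᵢ·n₁ᵢ/nᵢ), with n₁ᵢ = aᵢ+bᵢ (exposed), n₀ᵢ = cᵢ+dᵢ (unexposed), nᵢ = n₁ᵢ+n₀ᵢ.
Stratum 1 (Urban): n₁ = 315, n₀ = 1856, n = 2171; a·n₀/n = 136·1856/2171 = 116.2672; c·n₁/n = 932·315/2171 = 135.2280
Stratum 2 (Rural): n₁ = 3612, n₀ = 1365, n = 4977; a·n₀/n = 425·1365/4977 = 116.5612; c·n₁/n = 602·3612/4977 = 436.8945
RR_MH = (116.2672 + 116.5612) / (135.2280 + 436.8945) = 232.8283 / 572.1225 = 0.40696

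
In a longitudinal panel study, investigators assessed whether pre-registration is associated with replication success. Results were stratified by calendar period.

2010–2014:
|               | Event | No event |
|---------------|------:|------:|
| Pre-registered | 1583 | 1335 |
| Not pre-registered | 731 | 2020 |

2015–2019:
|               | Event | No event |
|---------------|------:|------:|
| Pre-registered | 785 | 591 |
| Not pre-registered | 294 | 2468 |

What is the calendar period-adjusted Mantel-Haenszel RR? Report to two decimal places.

RR_MH = Σ(aᵢ·n₀ᵢ/nᵢ) / Σ(cᵢ·n₁ᵢ/nᵢ), with n₁ᵢ = aᵢ+bᵢ (exposed), n₀ᵢ = cᵢ+dᵢ (unexposed), nᵢ = n₁ᵢ+n₀ᵢ.
Stratum 1 (2010–2014): n₁ = 2918, n₀ = 2751, n = 5669; a·n₀/n = 1583·2751/5669 = 768.1836; c·n₁/n = 731·2918/5669 = 376.2671
Stratum 2 (2015–2019): n₁ = 1376, n₀ = 2762, n = 4138; a·n₀/n = 785·2762/4138 = 523.9657; c·n₁/n = 294·1376/4138 = 97.7632
RR_MH = (768.1836 + 523.9657) / (376.2671 + 97.7632) = 1292.1493 / 474.0302 = 2.72588

2.73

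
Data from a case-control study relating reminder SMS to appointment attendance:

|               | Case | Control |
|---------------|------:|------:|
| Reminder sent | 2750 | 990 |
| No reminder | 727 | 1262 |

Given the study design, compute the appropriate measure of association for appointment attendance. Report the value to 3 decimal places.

Cells: a = 2750, b = 990, c = 727, d = 1262.
This is a case-control study: participants were sampled on outcome status, so risks in the source population cannot be estimated directly — relative risk is not valid here. The odds ratio is the appropriate measure.
OR = (a·d)/(b·c) = (2750 × 1262) / (990 × 727) = 3470500 / 719730 = 4.82195

4.822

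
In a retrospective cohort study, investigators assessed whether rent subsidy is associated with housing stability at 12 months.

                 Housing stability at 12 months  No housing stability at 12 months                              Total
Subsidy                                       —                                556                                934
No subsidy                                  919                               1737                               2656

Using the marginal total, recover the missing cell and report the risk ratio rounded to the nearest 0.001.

The missing cell is in the exposed row: 934 − 556 = 378.
So a = 378, b = 556, c = 919, d = 1737.
RR = [a/(a+b)] / [c/(c+d)] = (378/934) / (919/2656) = 0.40471/0.34601 = 1.16965

1.170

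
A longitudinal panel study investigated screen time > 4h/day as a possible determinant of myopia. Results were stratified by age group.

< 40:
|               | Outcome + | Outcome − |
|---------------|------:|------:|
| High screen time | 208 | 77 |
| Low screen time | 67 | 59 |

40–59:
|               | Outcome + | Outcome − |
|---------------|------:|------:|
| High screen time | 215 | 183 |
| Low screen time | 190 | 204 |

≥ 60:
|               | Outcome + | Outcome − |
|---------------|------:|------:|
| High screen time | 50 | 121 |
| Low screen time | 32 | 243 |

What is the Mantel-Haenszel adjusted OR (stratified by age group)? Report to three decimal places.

1.727

OR_MH = Σ(aᵢdᵢ/nᵢ) / Σ(bᵢcᵢ/nᵢ), where nᵢ is the stratum total.
Stratum 1 (< 40): n = 411; a·d/n = 208·59/411 = 29.8589; b·c/n = 77·67/411 = 12.5523
Stratum 2 (40–59): n = 792; a·d/n = 215·204/792 = 55.3788; b·c/n = 183·190/792 = 43.9015
Stratum 3 (≥ 60): n = 446; a·d/n = 50·243/446 = 27.2422; b·c/n = 121·32/446 = 8.6816
OR_MH = (29.8589 + 55.3788 + 27.2422) / (12.5523 + 43.9015 + 8.6816) = 112.4798 / 65.1354 = 1.72686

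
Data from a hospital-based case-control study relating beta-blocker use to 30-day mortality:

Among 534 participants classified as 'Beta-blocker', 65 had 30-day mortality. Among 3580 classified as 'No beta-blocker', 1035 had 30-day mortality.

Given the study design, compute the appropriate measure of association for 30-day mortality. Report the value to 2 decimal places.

0.34

From the description: a = 65, b = 469, c = 1035, d = 2545.
This is a hospital-based case-control study: participants were sampled on outcome status, so risks in the source population cannot be estimated directly — relative risk is not valid here. The odds ratio is the appropriate measure.
OR = (a·d)/(b·c) = (65 × 2545) / (469 × 1035) = 165425 / 485415 = 0.34079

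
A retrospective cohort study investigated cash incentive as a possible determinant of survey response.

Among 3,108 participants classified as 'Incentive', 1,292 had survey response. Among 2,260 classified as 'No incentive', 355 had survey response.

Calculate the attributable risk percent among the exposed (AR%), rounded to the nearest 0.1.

62.2

From the description: a = 1292, b = 1816, c = 355, d = 1905.
Risk in exposed = 1292/3108 = 0.41570; risk in unexposed = 355/2260 = 0.15708.
RR = 0.41570/0.15708 = 2.64644
AR% = (RR − 1)/RR × 100 = (2.64644 − 1)/2.64644 × 100 = 62.2133%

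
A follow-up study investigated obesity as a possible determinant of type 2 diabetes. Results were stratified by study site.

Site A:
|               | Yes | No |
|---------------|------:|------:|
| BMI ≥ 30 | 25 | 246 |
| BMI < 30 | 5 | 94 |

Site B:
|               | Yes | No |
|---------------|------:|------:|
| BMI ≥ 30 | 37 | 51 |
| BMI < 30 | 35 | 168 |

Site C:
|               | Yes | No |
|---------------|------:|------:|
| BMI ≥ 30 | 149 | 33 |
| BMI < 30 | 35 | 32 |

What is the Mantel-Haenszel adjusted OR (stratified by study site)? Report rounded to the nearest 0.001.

OR_MH = Σ(aᵢdᵢ/nᵢ) / Σ(bᵢcᵢ/nᵢ), where nᵢ is the stratum total.
Stratum 1 (Site A): n = 370; a·d/n = 25·94/370 = 6.3514; b·c/n = 246·5/370 = 3.3243
Stratum 2 (Site B): n = 291; a·d/n = 37·168/291 = 21.3608; b·c/n = 51·35/291 = 6.1340
Stratum 3 (Site C): n = 249; a·d/n = 149·32/249 = 19.1486; b·c/n = 33·35/249 = 4.6386
OR_MH = (6.3514 + 21.3608 + 19.1486) / (3.3243 + 6.1340 + 4.6386) = 46.8608 / 14.0969 = 3.32419

3.324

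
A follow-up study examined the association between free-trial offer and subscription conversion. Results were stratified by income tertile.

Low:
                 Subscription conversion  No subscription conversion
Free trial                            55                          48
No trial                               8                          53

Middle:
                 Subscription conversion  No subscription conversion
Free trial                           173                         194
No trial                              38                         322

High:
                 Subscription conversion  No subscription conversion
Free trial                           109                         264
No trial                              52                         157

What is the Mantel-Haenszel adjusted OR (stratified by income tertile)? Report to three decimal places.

OR_MH = Σ(aᵢdᵢ/nᵢ) / Σ(bᵢcᵢ/nᵢ), where nᵢ is the stratum total.
Stratum 1 (Low): n = 164; a·d/n = 55·53/164 = 17.7744; b·c/n = 48·8/164 = 2.3415
Stratum 2 (Middle): n = 727; a·d/n = 173·322/727 = 76.6245; b·c/n = 194·38/727 = 10.1403
Stratum 3 (High): n = 582; a·d/n = 109·157/582 = 29.4038; b·c/n = 264·52/582 = 23.5876
OR_MH = (17.7744 + 76.6245 + 29.4038) / (2.3415 + 10.1403 + 23.5876) = 123.8027 / 36.0694 = 3.43235

3.432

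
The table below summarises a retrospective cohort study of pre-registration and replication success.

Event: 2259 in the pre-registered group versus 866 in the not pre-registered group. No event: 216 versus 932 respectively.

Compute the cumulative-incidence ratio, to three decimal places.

1.895

From the description: a = 2259, b = 216, c = 866, d = 932.
Risk in exposed = 2259/2475 = 0.91273; risk in unexposed = 866/1798 = 0.48165.
RR = 0.91273 / 0.48165 = 1.89502
The risk among the exposed is 1.90 times that among the unexposed.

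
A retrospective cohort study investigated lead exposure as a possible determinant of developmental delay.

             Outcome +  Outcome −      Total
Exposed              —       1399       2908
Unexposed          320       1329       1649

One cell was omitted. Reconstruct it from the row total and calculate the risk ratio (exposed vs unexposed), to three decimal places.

The missing cell is in the exposed row: 2908 − 1399 = 1509.
So a = 1509, b = 1399, c = 320, d = 1329.
RR = [a/(a+b)] / [c/(c+d)] = (1509/2908) / (320/1649) = 0.51891/0.19406 = 2.67403

2.674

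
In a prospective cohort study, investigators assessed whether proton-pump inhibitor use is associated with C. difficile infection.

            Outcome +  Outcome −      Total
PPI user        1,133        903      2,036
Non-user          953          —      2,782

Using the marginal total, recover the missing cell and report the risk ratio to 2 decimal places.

1.62

The missing cell is in the unexposed row: 2782 − 953 = 1829.
So a = 1133, b = 903, c = 953, d = 1829.
RR = [a/(a+b)] / [c/(c+d)] = (1133/2036) / (953/2782) = 0.55648/0.34256 = 1.62449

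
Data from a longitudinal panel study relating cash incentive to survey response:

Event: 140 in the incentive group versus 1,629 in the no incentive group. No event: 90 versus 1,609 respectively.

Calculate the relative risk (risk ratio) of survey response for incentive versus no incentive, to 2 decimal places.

1.21

From the description: a = 140, b = 90, c = 1629, d = 1609.
Risk in exposed = 140/230 = 0.60870; risk in unexposed = 1629/3238 = 0.50309.
RR = 0.60870 / 0.50309 = 1.20992
The risk among the exposed is 1.21 times that among the unexposed.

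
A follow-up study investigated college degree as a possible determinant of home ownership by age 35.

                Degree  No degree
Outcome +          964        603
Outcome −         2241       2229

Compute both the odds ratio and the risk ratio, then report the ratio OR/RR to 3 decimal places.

1.126

Reading the table with exposure as columns: a = 964 (Degree, case), b = 2241 (Degree, non-case), c = 603 (No degree, case), d = 2229.
OR = (964·2229)/(2241·603) = 2148756/1351323 = 1.59011
Risk in exposed = 964/3205 = 0.30078; risk in unexposed = 603/2832 = 0.21292; RR = 1.41262
OR/RR = 1.59011 / 1.41262 = 1.12565
The outcome is not rare, so the OR lies further from 1 than the RR.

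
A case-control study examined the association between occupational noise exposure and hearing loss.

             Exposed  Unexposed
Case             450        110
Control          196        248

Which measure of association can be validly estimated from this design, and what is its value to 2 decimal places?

5.18

Reading the table with exposure as columns: a = 450 (Exposed, case), b = 196 (Exposed, non-case), c = 110 (Unexposed, case), d = 248.
This is a case-control study: participants were sampled on outcome status, so risks in the source population cannot be estimated directly — relative risk is not valid here. The odds ratio is the appropriate measure.
OR = (a·d)/(b·c) = (450 × 248) / (196 × 110) = 111600 / 21560 = 5.17625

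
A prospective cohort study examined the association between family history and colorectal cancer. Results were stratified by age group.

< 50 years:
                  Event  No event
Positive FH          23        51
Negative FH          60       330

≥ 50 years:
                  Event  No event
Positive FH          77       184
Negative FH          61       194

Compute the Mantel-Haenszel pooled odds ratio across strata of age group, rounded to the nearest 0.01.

OR_MH = Σ(aᵢdᵢ/nᵢ) / Σ(bᵢcᵢ/nᵢ), where nᵢ is the stratum total.
Stratum 1 (< 50 years): n = 464; a·d/n = 23·330/464 = 16.3578; b·c/n = 51·60/464 = 6.5948
Stratum 2 (≥ 50 years): n = 516; a·d/n = 77·194/516 = 28.9496; b·c/n = 184·61/516 = 21.7519
OR_MH = (16.3578 + 28.9496) / (6.5948 + 21.7519) = 45.3074 / 28.3468 = 1.59833

1.60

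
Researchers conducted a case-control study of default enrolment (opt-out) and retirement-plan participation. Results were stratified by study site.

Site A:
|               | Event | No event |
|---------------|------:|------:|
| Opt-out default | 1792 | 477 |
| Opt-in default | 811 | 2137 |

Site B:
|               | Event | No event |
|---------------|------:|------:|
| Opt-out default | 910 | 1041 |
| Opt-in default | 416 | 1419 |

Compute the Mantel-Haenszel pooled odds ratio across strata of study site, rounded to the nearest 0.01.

5.70

OR_MH = Σ(aᵢdᵢ/nᵢ) / Σ(bᵢcᵢ/nᵢ), where nᵢ is the stratum total.
Stratum 1 (Site A): n = 5217; a·d/n = 1792·2137/5217 = 734.0433; b·c/n = 477·811/5217 = 74.1512
Stratum 2 (Site B): n = 3786; a·d/n = 910·1419/3786 = 341.0697; b·c/n = 1041·416/3786 = 114.3835
OR_MH = (734.0433 + 341.0697) / (74.1512 + 114.3835) = 1075.1131 / 188.5348 = 5.70247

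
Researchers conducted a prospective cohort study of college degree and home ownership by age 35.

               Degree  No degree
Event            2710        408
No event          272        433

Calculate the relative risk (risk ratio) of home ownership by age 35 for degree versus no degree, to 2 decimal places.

1.87

Reading the table with exposure as columns: a = 2710 (Degree, case), b = 272 (Degree, non-case), c = 408 (No degree, case), d = 433.
Risk in exposed = 2710/2982 = 0.90879; risk in unexposed = 408/841 = 0.48514.
RR = 0.90879 / 0.48514 = 1.87326
The risk among the exposed is 1.87 times that among the unexposed.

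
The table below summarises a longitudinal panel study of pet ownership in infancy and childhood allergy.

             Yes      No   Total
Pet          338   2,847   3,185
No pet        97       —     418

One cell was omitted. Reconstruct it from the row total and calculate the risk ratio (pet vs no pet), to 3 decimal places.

0.457

The missing cell is in the unexposed row: 418 − 97 = 321.
So a = 338, b = 2847, c = 97, d = 321.
RR = [a/(a+b)] / [c/(c+d)] = (338/3185) / (97/418) = 0.10612/0.23206 = 0.45731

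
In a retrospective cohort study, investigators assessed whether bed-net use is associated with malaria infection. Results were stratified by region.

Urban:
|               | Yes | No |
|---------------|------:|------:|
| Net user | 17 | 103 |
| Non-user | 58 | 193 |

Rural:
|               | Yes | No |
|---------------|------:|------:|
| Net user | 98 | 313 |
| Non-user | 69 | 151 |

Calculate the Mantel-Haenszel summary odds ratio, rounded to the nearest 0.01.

OR_MH = Σ(aᵢdᵢ/nᵢ) / Σ(bᵢcᵢ/nᵢ), where nᵢ is the stratum total.
Stratum 1 (Urban): n = 371; a·d/n = 17·193/371 = 8.8437; b·c/n = 103·58/371 = 16.1024
Stratum 2 (Rural): n = 631; a·d/n = 98·151/631 = 23.4517; b·c/n = 313·69/631 = 34.2266
OR_MH = (8.8437 + 23.4517) / (16.1024 + 34.2266) = 32.2953 / 50.3291 = 0.64168

0.64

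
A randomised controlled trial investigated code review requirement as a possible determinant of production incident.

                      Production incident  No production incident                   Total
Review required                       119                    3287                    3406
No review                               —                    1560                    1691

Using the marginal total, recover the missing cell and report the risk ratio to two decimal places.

0.45

The missing cell is in the unexposed row: 1691 − 1560 = 131.
So a = 119, b = 3287, c = 131, d = 1560.
RR = [a/(a+b)] / [c/(c+d)] = (119/3406) / (131/1691) = 0.03494/0.07747 = 0.45100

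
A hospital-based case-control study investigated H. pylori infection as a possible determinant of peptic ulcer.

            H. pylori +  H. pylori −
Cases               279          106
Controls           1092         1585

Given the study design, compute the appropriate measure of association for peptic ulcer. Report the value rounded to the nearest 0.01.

3.82

Reading the table with exposure as columns: a = 279 (H. pylori +, case), b = 1092 (H. pylori +, non-case), c = 106 (H. pylori −, case), d = 1585.
This is a hospital-based case-control study: participants were sampled on outcome status, so risks in the source population cannot be estimated directly — relative risk is not valid here. The odds ratio is the appropriate measure.
OR = (a·d)/(b·c) = (279 × 1585) / (1092 × 106) = 442215 / 115752 = 3.82037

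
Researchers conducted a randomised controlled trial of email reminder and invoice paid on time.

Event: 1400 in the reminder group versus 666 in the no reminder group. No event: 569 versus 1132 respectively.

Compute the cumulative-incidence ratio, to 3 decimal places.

From the description: a = 1400, b = 569, c = 666, d = 1132.
Risk in exposed = 1400/1969 = 0.71102; risk in unexposed = 666/1798 = 0.37041.
RR = 0.71102 / 0.37041 = 1.91954
The risk among the exposed is 1.92 times that among the unexposed.

1.920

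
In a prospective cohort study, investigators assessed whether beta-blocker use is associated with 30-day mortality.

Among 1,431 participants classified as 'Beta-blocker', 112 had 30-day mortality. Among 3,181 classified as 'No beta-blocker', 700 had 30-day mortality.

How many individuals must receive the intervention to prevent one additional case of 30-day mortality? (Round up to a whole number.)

8

Risk in treated group = 112/1431 = 0.07827; risk in control = 700/3181 = 0.22006.
Absolute risk reduction = 0.22006 − 0.07827 = 0.14179
NNT = 1 / ARR = 1 / 0.14179 = 7.053 → round up → 8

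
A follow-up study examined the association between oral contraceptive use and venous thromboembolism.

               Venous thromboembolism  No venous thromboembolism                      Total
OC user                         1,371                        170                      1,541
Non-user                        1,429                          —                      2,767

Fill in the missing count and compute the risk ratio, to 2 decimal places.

The missing cell is in the unexposed row: 2767 − 1429 = 1338.
So a = 1371, b = 170, c = 1429, d = 1338.
RR = [a/(a+b)] / [c/(c+d)] = (1371/1541) / (1429/2767) = 0.88968/0.51644 = 1.72271

1.72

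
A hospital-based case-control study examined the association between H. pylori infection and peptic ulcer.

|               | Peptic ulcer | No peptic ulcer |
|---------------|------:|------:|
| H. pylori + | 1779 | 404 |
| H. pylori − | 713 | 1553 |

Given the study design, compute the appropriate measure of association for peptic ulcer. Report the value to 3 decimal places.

Cells: a = 1779, b = 404, c = 713, d = 1553.
This is a hospital-based case-control study: participants were sampled on outcome status, so risks in the source population cannot be estimated directly — relative risk is not valid here. The odds ratio is the appropriate measure.
OR = (a·d)/(b·c) = (1779 × 1553) / (404 × 713) = 2762787 / 288052 = 9.59128

9.591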